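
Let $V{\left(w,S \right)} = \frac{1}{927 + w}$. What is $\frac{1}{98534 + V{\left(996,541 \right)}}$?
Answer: $\frac{1923}{189480883} \approx 1.0149 \cdot 10^{-5}$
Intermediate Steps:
$\frac{1}{98534 + V{\left(996,541 \right)}} = \frac{1}{98534 + \frac{1}{927 + 996}} = \frac{1}{98534 + \frac{1}{1923}} = \frac{1}{\frac{189480883}{1923}} = \frac{1923}{189480883}$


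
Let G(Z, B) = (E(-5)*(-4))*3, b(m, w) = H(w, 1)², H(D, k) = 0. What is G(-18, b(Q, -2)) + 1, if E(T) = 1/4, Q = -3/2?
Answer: -2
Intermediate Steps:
Q = -3/2 (Q = -3*½ = -3/2 ≈ -1.5000)
E(T) = ¼
b(m, w) = 0 (b(m, w) = 0² = 0)
G(Z, B) = -3 (G(Z, B) = ((¼)*(-4))*3 = -1*3 = -3)
G(-18, b(Q, -2)) + 1 = -3 + 1 = -2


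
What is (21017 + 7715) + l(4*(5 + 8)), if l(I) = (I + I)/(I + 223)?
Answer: 7901404/275 ≈ 28732.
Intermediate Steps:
l(I) = 2*I/(223 + I) (l(I) = (2*I)/(223 + I) = 2*I/(223 + I))
(21017 + 7715) + l(4*(5 + 8)) = (21017 + 7715) + 2*(4*(5 + 8))/(223 + 4*(5 + 8)) = 28732 + 2*(4*13)/(223 + 4*13) = 28732 + 2*52/(223 + 52) = 28732 + 2*52/275 = 28732 + 2*52*(1/275) = 28732 + 104/275 = 7901404/275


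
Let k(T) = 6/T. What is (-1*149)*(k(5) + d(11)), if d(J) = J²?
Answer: -91039/5 ≈ -18208.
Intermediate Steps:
(-1*149)*(k(5) + d(11)) = (-1*149)*(6/5 + 11²) = -149*(6*(⅕) + 121) = -149*(6/5 + 121) = -149*611/5 = -91039/5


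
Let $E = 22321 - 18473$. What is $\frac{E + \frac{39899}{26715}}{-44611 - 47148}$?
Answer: $- \frac{102839219}{2451341685} \approx -0.041952$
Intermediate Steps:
$E = 3848$
$\frac{E + \frac{39899}{26715}}{-44611 - 47148} = \frac{3848 + \frac{39899}{26715}}{-44611 - 47148} = \frac{3848 + 39899 \cdot \frac{1}{26715}}{-91759} = \left(3848 + \frac{39899}{26715}\right) \left(- \frac{1}{91759}\right) = \frac{102839219}{26715} \left(- \frac{1}{91759}\right) = - \frac{102839219}{2451341685}$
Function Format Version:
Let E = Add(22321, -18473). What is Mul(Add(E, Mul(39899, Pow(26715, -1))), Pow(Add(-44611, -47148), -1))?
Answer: Rational(-102839219, 2451341685) ≈ -0.041952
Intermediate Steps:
E = 3848
Mul(Add(E, Mul(39899, Pow(26715, -1))), Pow(Add(-44611, -47148), -1)) = Mul(Add(3848, Mul(39899, Pow(26715, -1))), Pow(Add(-44611, -47148), -1)) = Mul(Add(3848, Mul(39899, Rational(1, 26715))), Pow(-91759, -1)) = Mul(Add(3848, Rational(39899, 26715)), Rational(-1, 91759)) = Mul(Rational(102839219, 26715), Rational(-1, 91759)) = Rational(-102839219, 2451341685)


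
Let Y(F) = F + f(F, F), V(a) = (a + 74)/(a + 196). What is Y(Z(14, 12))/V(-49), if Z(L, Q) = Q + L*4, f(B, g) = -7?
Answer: 8967/25 ≈ 358.68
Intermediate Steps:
V(a) = (74 + a)/(196 + a)
Z(L, Q) = Q + 4*L
Y(F) = -7 + F (Y(F) = F - 7 = -7 + F)
Y(Z(14, 12))/V(-49) = (-7 + (12 + 4*14))/(((74 - 49)/(196 - 49))) = (-7 + (12 + 56))/((25/147)) = (-7 + 68)/(((1/147)*25)) = 61/(25/147) = 61*(147/25) = 8967/25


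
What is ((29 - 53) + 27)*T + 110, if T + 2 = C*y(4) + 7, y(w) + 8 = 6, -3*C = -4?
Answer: 117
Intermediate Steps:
C = 4/3 (C = -1/3*(-4) = 4/3 ≈ 1.3333)
y(w) = -2 (y(w) = -8 + 6 = -2)
T = 7/3 (T = -2 + ((4/3)*(-2) + 7) = -2 + (-8/3 + 7) = -2 + 13/3 = 7/3 ≈ 2.3333)
((29 - 53) + 27)*T + 110 = ((29 - 53) + 27)*(7/3) + 110 = (-24 + 27)*(7/3) + 110 = 3*(7/3) + 110 = 7 + 110 = 117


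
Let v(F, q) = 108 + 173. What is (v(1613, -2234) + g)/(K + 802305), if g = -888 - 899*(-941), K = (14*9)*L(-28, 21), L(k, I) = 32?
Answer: 93928/89593 ≈ 1.0484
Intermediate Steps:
v(F, q) = 281
K = 4032 (K = (14*9)*32 = 126*32 = 4032)
g = 845071 (g = -888 + 845959 = 845071)
(v(1613, -2234) + g)/(K + 802305) = (281 + 845071)/(4032 + 802305) = 845352/806337 = 845352*(1/806337) = 93928/89593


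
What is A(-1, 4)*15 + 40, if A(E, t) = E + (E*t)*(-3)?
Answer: 205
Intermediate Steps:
A(E, t) = E - 3*E*t
A(-1, 4)*15 + 40 = -(1 - 3*4)*15 + 40 = -(1 - 12)*15 + 40 = -1*(-11)*15 + 40 = 11*15 + 40 = 165 + 40 = 205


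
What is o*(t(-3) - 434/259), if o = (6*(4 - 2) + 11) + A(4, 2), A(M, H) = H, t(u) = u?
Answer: -4325/37 ≈ -116.89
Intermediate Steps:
o = 25 (o = (6*(4 - 2) + 11) + 2 = (6*2 + 11) + 2 = (12 + 11) + 2 = 23 + 2 = 25)
o*(t(-3) - 434/259) = 25*(-3 - 434/259) = 25*(-3 - 1*62/37) = 25*(-3 - 62/37) = 25*(-173/37) = -4325/37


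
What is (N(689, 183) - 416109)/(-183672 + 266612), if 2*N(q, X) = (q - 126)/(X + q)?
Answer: -725693533/144647360 ≈ -5.0170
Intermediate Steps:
N(q, X) = (-126 + q)/(2*(X + q)) (N(q, X) = ((q - 126)/(X + q))/2 = ((-126 + q)/(X + q))/2 = (-126 + q)/(2*(X + q)))
(N(689, 183) - 416109)/(-183672 + 266612) = ((-63 + (½)*689)/(183 + 689) - 416109)/(-183672 + 266612) = ((-63 + 689/2)/872 - 416109)/82940 = ((1/872)*(563/2) - 416109)*(1/82940) = (563/1744 - 416109)*(1/82940) = -725693533/1744*1/82940 = -725693533/144647360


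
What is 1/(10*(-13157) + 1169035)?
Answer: 1/1037465 ≈ 9.6389e-7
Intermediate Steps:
1/(10*(-13157) + 1169035) = 1/(-131570 + 1169035) = 1/1037465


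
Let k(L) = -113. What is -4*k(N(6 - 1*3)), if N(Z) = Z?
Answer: 452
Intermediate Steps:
-4*k(N(6 - 1*3)) = -4*(-113) = 452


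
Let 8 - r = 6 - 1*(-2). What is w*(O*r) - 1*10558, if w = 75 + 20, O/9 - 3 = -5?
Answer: -10558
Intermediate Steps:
O = -18 (O = 27 + 9*(-5) = 27 - 45 = -18)
w = 95
r = 0 (r = 8 - (6 - 1*(-2)) = 8 - (6 + 2) = 8 - 1*8 = 8 - 8 = 0)
w*(O*r) - 1*10558 = 95*(-18*0) - 1*10558 = 95*0 - 10558 = 0 - 10558 = -10558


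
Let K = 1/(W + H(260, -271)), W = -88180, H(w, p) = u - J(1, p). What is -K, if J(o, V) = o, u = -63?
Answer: 1/88244 ≈ 1.1332e-5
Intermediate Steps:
H(w, p) = -64 (H(w, p) = -63 - 1*1 = -63 - 1 = -64)
K = -1/88244 (K = 1/(-88180 - 64) = 1/(-88244) = -1/88244 ≈ -1.1332e-5)
-K = -1*(-1/88244) = 1/88244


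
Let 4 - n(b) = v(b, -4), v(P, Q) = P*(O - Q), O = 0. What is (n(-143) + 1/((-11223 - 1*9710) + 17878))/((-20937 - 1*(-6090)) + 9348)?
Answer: -1759679/16799445 ≈ -0.10475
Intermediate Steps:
v(P, Q) = -P*Q (v(P, Q) = P*(0 - Q) = P*(-Q) = -P*Q)
n(b) = 4 - 4*b (n(b) = 4 - (-1)*b*(-4) = 4 - 4*b)
(n(-143) + 1/((-11223 - 1*9710) + 17878))/((-20937 - 1*(-6090)) + 9348) = ((4 - 4*(-143)) + 1/((-11223 - 1*9710) + 17878))/((-20937 - 1*(-6090)) + 9348) = ((4 + 572) + 1/((-11223 - 9710) + 17878))/((-20937 + 6090) + 9348) = (576 + 1/(-20933 + 17878))/(-14847 + 9348) = (576 + 1/(-3055))/(-5499) = (576 - 1/3055)*(-1/5499) = (1759679/3055)*(-1/5499) = -1759679/16799445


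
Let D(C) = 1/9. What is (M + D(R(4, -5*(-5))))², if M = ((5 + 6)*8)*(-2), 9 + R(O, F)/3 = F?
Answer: 2505889/81 ≈ 30937.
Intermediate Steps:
R(O, F) = -27 + 3*F
D(C) = ⅑
M = -176 (M = (11*8)*(-2) = 88*(-2) = -176)
(M + D(R(4, -5*(-5))))² = (-176 + ⅑)² = (-1583/9)² = 2505889/81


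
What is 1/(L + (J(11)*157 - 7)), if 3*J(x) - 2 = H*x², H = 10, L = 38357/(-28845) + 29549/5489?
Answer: 158330205/10042101730637 ≈ 1.5767e-5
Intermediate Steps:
L = 641799332/158330205 (L = 38357*(-1/28845) + 29549*(1/5489) = -38357/28845 + 29549/5489 = 641799332/158330205 ≈ 4.0536)
J(x) = ⅔ + 10*x²/3 (J(x) = ⅔ + (10*x²)/3 = ⅔ + 10*x²/3)
1/(L + (J(11)*157 - 7)) = 1/(641799332/158330205 + ((⅔ + (10/3)*11²)*157 - 7)) = 1/(641799332/158330205 + ((⅔ + (10/3)*121)*157 - 7)) = 1/(641799332/158330205 + ((⅔ + 1210/3)*157 - 7)) = 1/(641799332/158330205 + (404*157 - 7)) = 1/(641799332/158330205 + (63428 - 7)) = 1/(641799332/158330205 + 63421) = 1/(10042101730637/158330205) = 158330205/10042101730637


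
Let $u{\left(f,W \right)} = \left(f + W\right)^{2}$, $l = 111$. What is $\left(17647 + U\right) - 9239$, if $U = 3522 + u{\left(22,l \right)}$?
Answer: $29619$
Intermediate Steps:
$u{\left(f,W \right)} = \left(W + f\right)^{2}$
$U = 21211$ ($U = 3522 + \left(111 + 22\right)^{2} = 3522 + 133^{2} = 3522 + 17689 = 21211$)
$\left(17647 + U\right) - 9239 = \left(17647 + 21211\right) - 9239 = 38858 - 9239 = 29619$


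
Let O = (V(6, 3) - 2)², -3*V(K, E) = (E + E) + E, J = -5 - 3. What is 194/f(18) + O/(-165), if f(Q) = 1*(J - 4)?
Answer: -359/22 ≈ -16.318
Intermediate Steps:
J = -8
V(K, E) = -E (V(K, E) = -((E + E) + E)/3 = -(2*E + E)/3 = -E)
O = 25 (O = (-1*3 - 2)² = (-3 - 2)² = (-5)² = 25)
f(Q) = -12 (f(Q) = 1*(-8 - 4) = 1*(-12) = -12)
194/f(18) + O/(-165) = 194/(-12) + 25/(-165) = 194*(-1/12) + 25*(-1/165) = -97/6 - 5/33 = -359/22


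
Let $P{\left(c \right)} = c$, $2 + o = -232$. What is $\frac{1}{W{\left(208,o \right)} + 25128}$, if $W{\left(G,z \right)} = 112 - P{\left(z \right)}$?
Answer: $\frac{1}{25474} \approx 3.9256 \cdot 10^{-5}$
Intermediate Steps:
$o = -234$ ($o = -2 - 232 = -234$)
$W{\left(G,z \right)} = 112 - z$
$\frac{1}{W{\left(208,o \right)} + 25128} = \frac{1}{\left(112 - -234\right) + 25128} = \frac{1}{\left(112 + 234\right) + 25128} = \frac{1}{346 + 25128} = \frac{1}{25474}$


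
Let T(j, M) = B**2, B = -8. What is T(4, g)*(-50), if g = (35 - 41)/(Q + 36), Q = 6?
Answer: -3200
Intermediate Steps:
g = -1/7 (g = (35 - 41)/(6 + 36) = -6/42 = -6*1/42 = -1/7 ≈ -0.14286)
T(j, M) = 64 (T(j, M) = (-8)**2 = 64)
T(4, g)*(-50) = 64*(-50) = -3200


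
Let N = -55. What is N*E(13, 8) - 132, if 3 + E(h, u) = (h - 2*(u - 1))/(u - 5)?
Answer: 154/3 ≈ 51.333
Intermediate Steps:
E(h, u) = -3 + (2 + h - 2*u)/(-5 + u) (E(h, u) = -3 + (h - 2*(u - 1))/(u - 5) = -3 + (h - 2*(-1 + u))/(-5 + u) = -3 + (h + (2 - 2*u))/(-5 + u) = -3 + (2 + h - 2*u)/(-5 + u))
N*E(13, 8) - 132 = -55*(17 + 13 - 5*8)/(-5 + 8) - 132 = -55*(17 + 13 - 40)/3 - 132 = -55*(-10)/3 - 132 = -55*(-10/3) - 132 = 550/3 - 132 = 154/3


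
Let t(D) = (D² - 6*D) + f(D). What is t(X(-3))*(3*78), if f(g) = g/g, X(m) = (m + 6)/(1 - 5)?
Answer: 11349/8 ≈ 1418.6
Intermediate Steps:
X(m) = -3/2 - m/4 (X(m) = (6 + m)/(-4) = (6 + m)*(-¼) = -3/2 - m/4)
f(g) = 1
t(D) = 1 + D² - 6*D (t(D) = (D² - 6*D) + 1 = 1 + D² - 6*D)
t(X(-3))*(3*78) = (1 + (-3/2 - ¼*(-3))² - 6*(-3/2 - ¼*(-3)))*(3*78) = (1 + (-3/2 + ¾)² - 6*(-3/2 + ¾))*234 = (1 + (-¾)² - 6*(-¾))*234 = (1 + 9/16 + 9/2)*234 = (97/16)*234 = 11349/8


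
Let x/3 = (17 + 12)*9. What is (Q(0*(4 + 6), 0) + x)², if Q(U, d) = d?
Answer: 613089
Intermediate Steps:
x = 783 (x = 3*((17 + 12)*9) = 3*(29*9) = 3*261 = 783)
(Q(0*(4 + 6), 0) + x)² = (0 + 783)² = 783² = 613089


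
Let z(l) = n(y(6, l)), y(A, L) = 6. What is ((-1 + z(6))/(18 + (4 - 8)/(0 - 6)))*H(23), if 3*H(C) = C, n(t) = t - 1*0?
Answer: 115/56 ≈ 2.0536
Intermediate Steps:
n(t) = t (n(t) = t + 0 = t)
z(l) = 6
H(C) = C/3
((-1 + z(6))/(18 + (4 - 8)/(0 - 6)))*H(23) = ((-1 + 6)/(18 + (4 - 8)/(0 - 6)))*((⅓)*23) = (5/(18 - 4/(-6)))*(23/3) = (5/(18 - 4*(-⅙)))*(23/3) = (5/(18 + ⅔))*(23/3) = (5/(56/3))*(23/3) = (5*(3/56))*(23/3) = (15/56)*(23/3) = 115/56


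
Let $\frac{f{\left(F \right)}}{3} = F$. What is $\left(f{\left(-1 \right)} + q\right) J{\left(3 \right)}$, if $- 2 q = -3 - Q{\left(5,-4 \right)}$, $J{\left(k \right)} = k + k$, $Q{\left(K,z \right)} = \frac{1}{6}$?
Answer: $- \frac{17}{2} \approx -8.5$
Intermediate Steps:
$Q{\left(K,z \right)} = \frac{1}{6}$
$J{\left(k \right)} = 2 k$
$f{\left(F \right)} = 3 F$
$q = \frac{19}{12}$ ($q = - \frac{-3 - \frac{1}{6}}{2} = \left(- \frac{1}{2}\right) \left(- \frac{19}{6}\right) = \frac{19}{12} \approx 1.5833$)
$\left(f{\left(-1 \right)} + q\right) J{\left(3 \right)} = \left(3 \left(-1\right) + \frac{19}{12}\right) 2 \cdot 3 = \left(-3 + \frac{19}{12}\right) 6 = \left(- \frac{17}{12}\right) 6 = - \frac{17}{2}$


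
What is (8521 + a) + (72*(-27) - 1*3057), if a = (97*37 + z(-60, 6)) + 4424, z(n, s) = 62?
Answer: 11595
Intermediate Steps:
a = 8075 (a = (97*37 + 62) + 4424 = (3589 + 62) + 4424 = 3651 + 4424 = 8075)
(8521 + a) + (72*(-27) - 1*3057) = (8521 + 8075) + (72*(-27) - 1*3057) = 16596 + (-1944 - 3057) = 16596 - 5001 = 11595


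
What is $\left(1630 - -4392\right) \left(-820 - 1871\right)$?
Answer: $-16205202$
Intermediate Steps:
$\left(1630 - -4392\right) \left(-820 - 1871\right) = \left(1630 + 4392\right) \left(-2691\right) = 6022 \left(-2691\right) = -16205202$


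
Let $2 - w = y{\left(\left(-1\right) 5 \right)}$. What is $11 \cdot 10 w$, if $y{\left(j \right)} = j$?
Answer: $770$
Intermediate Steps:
$w = 7$ ($w = 2 - \left(-1\right) 5 = 2 - -5 = 2 + 5 = 7$)
$11 \cdot 10 w = 11 \cdot 10 \cdot 7 = 110 \cdot 7 = 770$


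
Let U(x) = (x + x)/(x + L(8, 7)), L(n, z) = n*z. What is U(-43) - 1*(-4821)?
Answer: 62587/13 ≈ 4814.4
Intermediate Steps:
U(x) = 2*x/(56 + x) (U(x) = (x + x)/(x + 8*7) = (2*x)/(x + 56) = (2*x)/(56 + x) = 2*x/(56 + x))
U(-43) - 1*(-4821) = 2*(-43)/(56 - 43) - 1*(-4821) = 2*(-43)/13 + 4821 = 2*(-43)*(1/13) + 4821 = -86/13 + 4821 = 62587/13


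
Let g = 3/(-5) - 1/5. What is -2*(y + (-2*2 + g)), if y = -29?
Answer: 338/5 ≈ 67.600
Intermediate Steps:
g = -⅘ (g = 3*(-⅕) - 1*⅕ = -⅗ - ⅕ = -⅘ ≈ -0.80000)
-2*(y + (-2*2 + g)) = -2*(-29 + (-2*2 - ⅘)) = -2*(-29 + (-4 - ⅘)) = -2*(-29 - 24/5) = -2*(-169/5) = 338/5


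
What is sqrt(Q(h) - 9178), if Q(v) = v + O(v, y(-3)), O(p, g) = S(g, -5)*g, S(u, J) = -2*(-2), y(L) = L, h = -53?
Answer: 3*I*sqrt(1027) ≈ 96.141*I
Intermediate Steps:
S(u, J) = 4
O(p, g) = 4*g
Q(v) = -12 + v (Q(v) = v + 4*(-3) = v - 12 = -12 + v)
sqrt(Q(h) - 9178) = sqrt((-12 - 53) - 9178) = sqrt(-65 - 9178) = sqrt(-9243) = 3*I*sqrt(1027)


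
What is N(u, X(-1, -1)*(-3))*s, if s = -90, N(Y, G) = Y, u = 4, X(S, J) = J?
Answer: -360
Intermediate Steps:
N(u, X(-1, -1)*(-3))*s = 4*(-90) = -360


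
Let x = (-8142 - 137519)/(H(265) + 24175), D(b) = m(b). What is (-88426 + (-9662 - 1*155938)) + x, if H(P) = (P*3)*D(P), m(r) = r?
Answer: -59658151761/234850 ≈ -2.5403e+5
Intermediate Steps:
D(b) = b
H(P) = 3*P**2 (H(P) = (P*3)*P = (3*P)*P = 3*P**2)
x = -145661/234850 (x = (-8142 - 137519)/(3*265**2 + 24175) = -145661/(3*70225 + 24175) = -145661/(210675 + 24175) = -145661/234850 ≈ -0.62023)
(-88426 + (-9662 - 1*155938)) + x = (-88426 + (-9662 - 1*155938)) - 145661/234850 = (-88426 + (-9662 - 155938)) - 145661/234850 = (-88426 - 165600) - 145661/234850 = -254026 - 145661/234850 = -59658151761/234850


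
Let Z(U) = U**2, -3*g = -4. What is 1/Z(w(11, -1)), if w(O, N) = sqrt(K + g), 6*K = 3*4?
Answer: 3/10 ≈ 0.30000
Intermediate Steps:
g = 4/3 (g = -1/3*(-4) = 4/3 ≈ 1.3333)
K = 2 (K = (3*4)/6 = (1/6)*12 = 2)
w(O, N) = sqrt(30)/3 (w(O, N) = sqrt(2 + 4/3) = sqrt(10/3) = sqrt(30)/3)
1/Z(w(11, -1)) = 1/((sqrt(30)/3)**2) = 1/(10/3) = 3/10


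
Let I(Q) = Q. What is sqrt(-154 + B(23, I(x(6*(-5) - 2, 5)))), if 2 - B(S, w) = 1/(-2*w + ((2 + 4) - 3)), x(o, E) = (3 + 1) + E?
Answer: I*sqrt(34185)/15 ≈ 12.326*I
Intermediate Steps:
x(o, E) = 4 + E
B(S, w) = 2 - 1/(3 - 2*w) (B(S, w) = 2 - 1/(-2*w + ((2 + 4) - 3)) = 2 - 1/(-2*w + (6 - 3)) = 2 - 1/(-2*w + 3) = 2 - 1/(3 - 2*w))
sqrt(-154 + B(23, I(x(6*(-5) - 2, 5)))) = sqrt(-154 + (-5 + 4*(4 + 5))/(-3 + 2*(4 + 5))) = sqrt(-154 + (-5 + 4*9)/(-3 + 2*9)) = sqrt(-154 + (-5 + 36)/(-3 + 18)) = sqrt(-154 + 31/15) = sqrt(-2279/15) = I*sqrt(34185)/15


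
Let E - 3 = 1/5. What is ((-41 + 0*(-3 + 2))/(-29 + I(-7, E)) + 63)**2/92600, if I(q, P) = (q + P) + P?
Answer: 90801841/2028310400 ≈ 0.044767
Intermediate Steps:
E = 16/5 (E = 3 + 1/5 = 16/5 ≈ 3.2000)
I(q, P) = q + 2*P (I(q, P) = (P + q) + P = q + 2*P)
((-41 + 0*(-3 + 2))/(-29 + I(-7, E)) + 63)**2/92600 = ((-41 + 0*(-3 + 2))/(-29 + (-7 + 2*(16/5))) + 63)**2/92600 = ((-41 + 0*(-1))/(-29 + (-7 + 32/5)) + 63)**2*(1/92600) = ((-41 + 0)/(-29 - 3/5) + 63)**2*(1/92600) = (-41/(-148/5) + 63)**2*(1/92600) = (-41*(-5/148) + 63)**2*(1/92600) = (205/148 + 63)**2*(1/92600) = (9529/148)**2*(1/92600) = (90801841/21904)*(1/92600) = 90801841/2028310400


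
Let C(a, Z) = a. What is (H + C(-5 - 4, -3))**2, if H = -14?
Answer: 529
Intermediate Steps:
(H + C(-5 - 4, -3))**2 = (-14 + (-5 - 4))**2 = (-14 - 9)**2 = (-23)**2 = 529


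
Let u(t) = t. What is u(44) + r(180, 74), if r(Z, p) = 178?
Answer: 222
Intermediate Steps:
u(44) + r(180, 74) = 44 + 178 = 222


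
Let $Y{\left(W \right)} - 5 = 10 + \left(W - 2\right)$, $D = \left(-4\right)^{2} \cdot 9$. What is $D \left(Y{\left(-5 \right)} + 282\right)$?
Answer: $41760$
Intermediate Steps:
$D = 144$ ($D = 16 \cdot 9 = 144$)
$Y{\left(W \right)} = 13 + W$ ($Y{\left(W \right)} = 5 + \left(10 + \left(W - 2\right)\right) = 5 + \left(10 + \left(-2 + W\right)\right) = 5 + \left(8 + W\right) = 13 + W$)
$D \left(Y{\left(-5 \right)} + 282\right) = 144 \left(\left(13 - 5\right) + 282\right) = 144 \left(8 + 282\right) = 144 \cdot 290 = 41760$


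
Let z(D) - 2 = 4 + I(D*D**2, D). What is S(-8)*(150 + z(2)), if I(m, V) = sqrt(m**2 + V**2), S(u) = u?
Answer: -1248 - 16*sqrt(17) ≈ -1314.0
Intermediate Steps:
I(m, V) = sqrt(V**2 + m**2)
z(D) = 6 + sqrt(D**2 + D**6) (z(D) = 2 + (4 + sqrt(D**2 + (D*D**2)**2)) = 2 + (4 + sqrt(D**2 + (D**3)**2)) = 2 + (4 + sqrt(D**2 + D**6)) = 6 + sqrt(D**2 + D**6))
S(-8)*(150 + z(2)) = -8*(150 + (6 + sqrt(2**2 + 2**6))) = -8*(150 + (6 + sqrt(4 + 64))) = -8*(150 + (6 + sqrt(68))) = -8*(150 + (6 + 2*sqrt(17))) = -8*(156 + 2*sqrt(17)) = -1248 - 16*sqrt(17)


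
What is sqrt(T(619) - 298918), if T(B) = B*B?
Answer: sqrt(84243) ≈ 290.25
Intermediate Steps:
T(B) = B**2
sqrt(T(619) - 298918) = sqrt(619**2 - 298918) = sqrt(383161 - 298918) = sqrt(84243)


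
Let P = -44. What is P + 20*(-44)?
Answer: -924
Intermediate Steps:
P + 20*(-44) = -44 + 20*(-44) = -44 - 880 = -924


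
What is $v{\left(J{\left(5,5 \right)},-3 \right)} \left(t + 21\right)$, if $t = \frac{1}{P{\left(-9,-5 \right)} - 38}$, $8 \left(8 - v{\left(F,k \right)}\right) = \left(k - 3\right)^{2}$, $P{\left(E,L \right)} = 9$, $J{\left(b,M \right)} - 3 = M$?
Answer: $\frac{2128}{29} \approx 73.379$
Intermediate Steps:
$J{\left(b,M \right)} = 3 + M$
$v{\left(F,k \right)} = 8 - \frac{\left(-3 + k\right)^{2}}{8}$ ($v{\left(F,k \right)} = 8 - \frac{\left(k - 3\right)^{2}}{8} = 8 - \frac{\left(-3 + k\right)^{2}}{8}$)
$t = - \frac{1}{29}$ ($t = \frac{1}{9 - 38} = \frac{1}{-29} = - \frac{1}{29} \approx -0.034483$)
$v{\left(J{\left(5,5 \right)},-3 \right)} \left(t + 21\right) = \left(8 - \frac{\left(-3 - 3\right)^{2}}{8}\right) \left(- \frac{1}{29} + 21\right) = \left(8 - \frac{\left(-6\right)^{2}}{8}\right) \frac{608}{29} = \left(8 - \frac{9}{2}\right) \frac{608}{29} = \frac{7}{2} \cdot \frac{608}{29} = \frac{2128}{29}$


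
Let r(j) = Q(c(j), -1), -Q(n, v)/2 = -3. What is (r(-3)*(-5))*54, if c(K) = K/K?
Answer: -1620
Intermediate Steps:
c(K) = 1
Q(n, v) = 6 (Q(n, v) = -2*(-3) = 6)
r(j) = 6
(r(-3)*(-5))*54 = (6*(-5))*54 = -30*54 = -1620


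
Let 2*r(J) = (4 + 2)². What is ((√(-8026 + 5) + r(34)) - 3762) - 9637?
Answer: -13381 + I*√8021 ≈ -13381.0 + 89.56*I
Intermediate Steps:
r(J) = 18 (r(J) = (4 + 2)²/2 = (½)*6² = (½)*36 = 18)
((√(-8026 + 5) + r(34)) - 3762) - 9637 = ((√(-8026 + 5) + 18) - 3762) - 9637 = ((√(-8021) + 18) - 3762) - 9637 = ((I*√8021 + 18) - 3762) - 9637 = ((18 + I*√8021) - 3762) - 9637 = (-3744 + I*√8021) - 9637 = -13381 + I*√8021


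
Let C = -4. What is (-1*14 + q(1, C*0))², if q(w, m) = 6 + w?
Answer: 49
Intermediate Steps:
(-1*14 + q(1, C*0))² = (-1*14 + (6 + 1))² = (-14 + 7)² = (-7)² = 49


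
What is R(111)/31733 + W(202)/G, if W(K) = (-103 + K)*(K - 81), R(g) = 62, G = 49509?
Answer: 42577685/174563233 ≈ 0.24391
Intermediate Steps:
W(K) = (-103 + K)*(-81 + K)
R(111)/31733 + W(202)/G = 62/31733 + (8343 + 202² - 184*202)/49509 = 62*(1/31733) + (8343 + 40804 - 37168)*(1/49509) = 62/31733 + 11979*(1/49509) = 62/31733 + 1331/5501 = 42577685/174563233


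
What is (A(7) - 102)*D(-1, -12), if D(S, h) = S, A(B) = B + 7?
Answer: 88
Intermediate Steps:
A(B) = 7 + B
(A(7) - 102)*D(-1, -12) = ((7 + 7) - 102)*(-1) = (14 - 102)*(-1) = -88*(-1) = 88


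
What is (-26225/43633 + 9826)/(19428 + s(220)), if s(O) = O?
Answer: 428711633/857301184 ≈ 0.50007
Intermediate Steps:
(-26225/43633 + 9826)/(19428 + s(220)) = (-26225/43633 + 9826)/(19428 + 220) = (-26225*1/43633 + 9826)/19648 = (-26225/43633 + 9826)*(1/19648) = (428711633/43633)*(1/19648) = 428711633/857301184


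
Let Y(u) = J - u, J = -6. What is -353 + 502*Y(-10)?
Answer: 1655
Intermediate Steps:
Y(u) = -6 - u
-353 + 502*Y(-10) = -353 + 502*(-6 - 1*(-10)) = -353 + 502*(-6 + 10) = -353 + 502*4 = -353 + 2008 = 1655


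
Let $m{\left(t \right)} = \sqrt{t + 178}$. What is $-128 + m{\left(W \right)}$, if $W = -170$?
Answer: $-128 + 2 \sqrt{2} \approx -125.17$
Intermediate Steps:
$m{\left(t \right)} = \sqrt{178 + t}$
$-128 + m{\left(W \right)} = -128 + \sqrt{178 - 170} = -128 + \sqrt{8} = -128 + 2 \sqrt{2}$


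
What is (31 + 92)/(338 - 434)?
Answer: -41/32 ≈ -1.2813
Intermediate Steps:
(31 + 92)/(338 - 434) = 123/(-96) = 123*(-1/96) = -41/32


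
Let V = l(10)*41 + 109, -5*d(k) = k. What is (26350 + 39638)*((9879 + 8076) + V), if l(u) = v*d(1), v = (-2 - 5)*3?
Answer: 6016851828/5 ≈ 1.2034e+9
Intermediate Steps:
d(k) = -k/5
v = -21 (v = -7*3 = -21)
l(u) = 21/5 (l(u) = -(-21)/5 = -21*(-1/5) = 21/5)
V = 1406/5 (V = (21/5)*41 + 109 = 861/5 + 109 = 1406/5 ≈ 281.20)
(26350 + 39638)*((9879 + 8076) + V) = (26350 + 39638)*((9879 + 8076) + 1406/5) = 65988*(17955 + 1406/5) = 65988*(91181/5) = 6016851828/5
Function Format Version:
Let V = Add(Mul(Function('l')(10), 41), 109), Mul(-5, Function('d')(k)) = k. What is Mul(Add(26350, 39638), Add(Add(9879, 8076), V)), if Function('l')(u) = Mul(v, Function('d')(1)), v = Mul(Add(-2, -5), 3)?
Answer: Rational(6016851828, 5) ≈ 1.2034e+9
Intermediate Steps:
Function('d')(k) = Mul(Rational(-1, 5), k)
v = -21 (v = Mul(-7, 3) = -21)
Function('l')(u) = Rational(21, 5) (Function('l')(u) = Mul(-21, Mul(Rational(-1, 5), 1)) = Mul(-21, Rational(-1, 5)) = Rational(21, 5))
V = Rational(1406, 5) (V = Add(Mul(Rational(21, 5), 41), 109) = Add(Rational(861, 5), 109) = Rational(1406, 5) ≈ 281.20)
Mul(Add(26350, 39638), Add(Add(9879, 8076), V)) = Mul(Add(26350, 39638), Add(Add(9879, 8076), Rational(1406, 5))) = Mul(65988, Add(17955, Rational(1406, 5))) = Mul(65988, Rational(91181, 5)) = Rational(6016851828, 5)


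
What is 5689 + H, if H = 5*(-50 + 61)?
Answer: 5744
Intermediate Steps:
H = 55 (H = 5*11 = 55)
5689 + H = 5689 + 55 = 5744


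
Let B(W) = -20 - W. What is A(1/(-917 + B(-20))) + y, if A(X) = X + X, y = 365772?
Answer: 335412922/917 ≈ 3.6577e+5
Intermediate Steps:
A(X) = 2*X
A(1/(-917 + B(-20))) + y = 2/(-917 + (-20 - 1*(-20))) + 365772 = 2/(-917 + (-20 + 20)) + 365772 = 2/(-917 + 0) + 365772 = 2/(-917) + 365772 = 2*(-1/917) + 365772 = -2/917 + 365772 = 335412922/917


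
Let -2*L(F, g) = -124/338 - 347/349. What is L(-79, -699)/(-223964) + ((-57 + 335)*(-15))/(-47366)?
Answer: 55082216957357/625686893318344 ≈ 0.088035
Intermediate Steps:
L(F, g) = 80281/117962 (L(F, g) = -(-124/338 - 347/349)/2 = -(-124*1/338 - 347*1/349)/2 = -(-62/169 - 347/349)/2 = -½*(-80281/58981) = 80281/117962)
L(-79, -699)/(-223964) + ((-57 + 335)*(-15))/(-47366) = (80281/117962)/(-223964) + ((-57 + 335)*(-15))/(-47366) = (80281/117962)*(-1/223964) + (278*(-15))*(-1/47366) = -80281/26419241368 - 4170*(-1/47366) = -80281/26419241368 + 2085/23683 = 55082216957357/625686893318344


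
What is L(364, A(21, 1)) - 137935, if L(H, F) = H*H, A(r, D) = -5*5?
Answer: -5439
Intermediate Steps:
A(r, D) = -25
L(H, F) = H**2
L(364, A(21, 1)) - 137935 = 364**2 - 137935 = 132496 - 137935 = -5439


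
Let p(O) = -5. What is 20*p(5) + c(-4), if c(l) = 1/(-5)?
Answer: -501/5 ≈ -100.20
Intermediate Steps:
c(l) = -⅕
20*p(5) + c(-4) = 20*(-5) - ⅕ = -100 - ⅕ = -501/5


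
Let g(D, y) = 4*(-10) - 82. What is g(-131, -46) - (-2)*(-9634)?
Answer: -19390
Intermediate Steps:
g(D, y) = -122 (g(D, y) = -40 - 82 = -122)
g(-131, -46) - (-2)*(-9634) = -122 - (-2)*(-9634) = -122 - 1*19268 = -122 - 19268 = -19390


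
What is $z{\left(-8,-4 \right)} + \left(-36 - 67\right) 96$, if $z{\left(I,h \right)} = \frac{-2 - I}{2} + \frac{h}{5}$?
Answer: $- \frac{49429}{5} \approx -9885.8$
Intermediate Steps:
$z{\left(I,h \right)} = -1 - \frac{I}{2} + \frac{h}{5}$ ($z{\left(I,h \right)} = \left(-2 - I\right) \frac{1}{2} + h \frac{1}{5} = \left(-1 - \frac{I}{2}\right) + \frac{h}{5} = -1 - \frac{I}{2} + \frac{h}{5}$)
$z{\left(-8,-4 \right)} + \left(-36 - 67\right) 96 = \left(-1 - -4 + \frac{1}{5} \left(-4\right)\right) + \left(-36 - 67\right) 96 = \left(-1 + 4 - \frac{4}{5}\right) + \left(-36 - 67\right) 96 = \frac{11}{5} - 9888 = - \frac{49429}{5}$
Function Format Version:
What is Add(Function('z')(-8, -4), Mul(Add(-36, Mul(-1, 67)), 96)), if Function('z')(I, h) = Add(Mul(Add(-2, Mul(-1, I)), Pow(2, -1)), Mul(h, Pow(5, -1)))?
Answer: Rational(-49429, 5) ≈ -9885.8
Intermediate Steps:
Function('z')(I, h) = Add(-1, Mul(Rational(-1, 2), I), Mul(Rational(1, 5), h)) (Function('z')(I, h) = Add(Mul(Add(-2, Mul(-1, I)), Rational(1, 2)), Mul(h, Rational(1, 5))) = Add(Add(-1, Mul(Rational(-1, 2), I)), Mul(Rational(1, 5), h)) = Add(-1, Mul(Rational(-1, 2), I), Mul(Rational(1, 5), h)))
Add(Function('z')(-8, -4), Mul(Add(-36, Mul(-1, 67)), 96)) = Add(Add(-1, Mul(Rational(-1, 2), -8), Mul(Rational(1, 5), -4)), Mul(Add(-36, Mul(-1, 67)), 96)) = Add(Add(-1, 4, Rational(-4, 5)), Mul(Add(-36, -67), 96)) = Add(Rational(11, 5), Mul(-103, 96)) = Add(Rational(11, 5), -9888) = Rational(-49429, 5)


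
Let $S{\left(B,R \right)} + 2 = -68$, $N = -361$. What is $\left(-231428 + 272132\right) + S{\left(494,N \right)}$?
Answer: $40634$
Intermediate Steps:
$S{\left(B,R \right)} = -70$ ($S{\left(B,R \right)} = -2 - 68 = -70$)
$\left(-231428 + 272132\right) + S{\left(494,N \right)} = \left(-231428 + 272132\right) - 70 = 40704 - 70 = 40634$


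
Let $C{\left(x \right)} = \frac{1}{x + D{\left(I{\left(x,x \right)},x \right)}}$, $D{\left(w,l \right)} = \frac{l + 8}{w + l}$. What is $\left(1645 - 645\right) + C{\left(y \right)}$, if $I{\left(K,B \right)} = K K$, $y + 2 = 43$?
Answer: $\frac{10093246}{10093} \approx 1000.0$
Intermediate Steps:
$y = 41$ ($y = -2 + 43 = 41$)
$I{\left(K,B \right)} = K^{2}$
$D{\left(w,l \right)} = \frac{8 + l}{l + w}$
$C{\left(x \right)} = \frac{1}{x + \frac{8 + x}{x + x^{2}}}$
$\left(1645 - 645\right) + C{\left(y \right)} = \left(1645 - 645\right) + \frac{41 \left(1 + 41\right)}{8 + 41 + 41^{2} \left(1 + 41\right)} = 1000 + 41 \frac{1}{8 + 41 + 1681 \cdot 42} \cdot 42 = 1000 + 41 \frac{1}{8 + 41 + 70602} \cdot 42 = 1000 + 41 \cdot \frac{1}{70651} \cdot 42 = 1000 + \frac{246}{10093} = \frac{10093246}{10093}$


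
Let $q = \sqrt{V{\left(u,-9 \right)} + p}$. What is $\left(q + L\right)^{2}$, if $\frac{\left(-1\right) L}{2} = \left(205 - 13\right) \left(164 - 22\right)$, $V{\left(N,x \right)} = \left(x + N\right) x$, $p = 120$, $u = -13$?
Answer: $\left(54528 - \sqrt{318}\right)^{2} \approx 2.9714 \cdot 10^{9}$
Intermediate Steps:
$V{\left(N,x \right)} = x \left(N + x\right)$ ($V{\left(N,x \right)} = \left(N + x\right) x = x \left(N + x\right)$)
$q = \sqrt{318}$ ($q = \sqrt{- 9 \left(-13 - 9\right) + 120} = \sqrt{\left(-9\right) \left(-22\right) + 120} = \sqrt{198 + 120} = \sqrt{318} \approx 17.833$)
$L = -54528$ ($L = - 2 \left(205 - 13\right) \left(164 - 22\right) = - 2 \cdot 192 \cdot 142 = \left(-2\right) 27264 = -54528$)
$\left(q + L\right)^{2} = \left(\sqrt{318} - 54528\right)^{2} = \left(-54528 + \sqrt{318}\right)^{2}$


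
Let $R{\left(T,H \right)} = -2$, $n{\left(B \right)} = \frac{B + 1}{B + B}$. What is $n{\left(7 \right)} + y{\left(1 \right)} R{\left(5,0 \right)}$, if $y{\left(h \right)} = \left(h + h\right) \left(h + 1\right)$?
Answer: $- \frac{52}{7} \approx -7.4286$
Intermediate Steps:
$y{\left(h \right)} = 2 h \left(1 + h\right)$
$n{\left(B \right)} = \frac{1 + B}{2 B}$
$n{\left(7 \right)} + y{\left(1 \right)} R{\left(5,0 \right)} = \frac{1 + 7}{2 \cdot 7} + 2 \cdot 1 \left(1 + 1\right) \left(-2\right) = \frac{1}{2} \cdot \frac{1}{7} \cdot 8 + 2 \cdot 1 \cdot 2 \left(-2\right) = \frac{4}{7} + 4 \left(-2\right) = \frac{4}{7} - 8 = - \frac{52}{7}$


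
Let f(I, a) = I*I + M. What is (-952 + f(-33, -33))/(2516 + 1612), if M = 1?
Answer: 23/688 ≈ 0.033430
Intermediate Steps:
f(I, a) = 1 + I**2 (f(I, a) = I*I + 1 = I**2 + 1 = 1 + I**2)
(-952 + f(-33, -33))/(2516 + 1612) = (-952 + (1 + (-33)**2))/(2516 + 1612) = (-952 + (1 + 1089))/4128 = (-952 + 1090)*(1/4128) = 138*(1/4128) = 23/688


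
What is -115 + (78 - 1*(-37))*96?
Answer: 10925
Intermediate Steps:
-115 + (78 - 1*(-37))*96 = -115 + (78 + 37)*96 = -115 + 115*96 = -115 + 11040 = 10925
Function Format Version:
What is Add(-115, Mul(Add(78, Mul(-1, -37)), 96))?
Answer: 10925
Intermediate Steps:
Add(-115, Mul(Add(78, Mul(-1, -37)), 96)) = Add(-115, Mul(Add(78, 37), 96)) = Add(-115, Mul(115, 96)) = Add(-115, 11040) = 10925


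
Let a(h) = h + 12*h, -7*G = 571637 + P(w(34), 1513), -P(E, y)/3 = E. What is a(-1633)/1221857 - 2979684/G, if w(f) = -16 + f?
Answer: 1959469241293/53722514587 ≈ 36.474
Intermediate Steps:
P(E, y) = -3*E
G = -571583/7 (G = -(571637 - 3*(-16 + 34))/7 = -(571637 - 3*18)/7 = -(571637 - 54)/7 = -1/7*571583 = -571583/7 ≈ -81655.)
a(h) = 13*h
a(-1633)/1221857 - 2979684/G = (13*(-1633))/1221857 - 2979684/(-571583/7) = -21229*1/1221857 - 2979684*(-7/571583) = -1633/93989 + 20857788/571583 = 1959469241293/53722514587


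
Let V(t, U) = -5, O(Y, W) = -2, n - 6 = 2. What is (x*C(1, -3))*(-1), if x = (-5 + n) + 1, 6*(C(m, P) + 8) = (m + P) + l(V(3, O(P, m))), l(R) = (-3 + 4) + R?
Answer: 36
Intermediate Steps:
n = 8 (n = 6 + 2 = 8)
l(R) = 1 + R
C(m, P) = -26/3 + P/6 + m/6 (C(m, P) = -8 + ((m + P) + (1 - 5))/6 = -8 + ((P + m) - 4)/6 = -8 + (-4 + P + m)/6 = -8 + (-⅔ + P/6 + m/6) = -26/3 + P/6 + m/6)
x = 4 (x = (-5 + 8) + 1 = 3 + 1 = 4)
(x*C(1, -3))*(-1) = (4*(-26/3 + (⅙)*(-3) + (⅙)*1))*(-1) = (4*(-26/3 - ½ + ⅙))*(-1) = (4*(-9))*(-1) = -36*(-1) = 36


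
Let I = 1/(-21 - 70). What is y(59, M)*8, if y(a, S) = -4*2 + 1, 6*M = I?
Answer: -56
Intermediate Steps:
I = -1/91 (I = 1/(-91) = -1/91 ≈ -0.010989)
M = -1/546 (M = (⅙)*(-1/91) = -1/546 ≈ -0.0018315)
y(a, S) = -7 (y(a, S) = -8 + 1 = -7)
y(59, M)*8 = -7*8 = -56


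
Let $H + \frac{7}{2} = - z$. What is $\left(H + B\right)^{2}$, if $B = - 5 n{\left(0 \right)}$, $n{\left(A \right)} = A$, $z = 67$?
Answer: $\frac{19881}{4} \approx 4970.3$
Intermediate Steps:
$H = - \frac{141}{2}$ ($H = - \frac{7}{2} - 67 = - \frac{141}{2} \approx -70.5$)
$B = 0$ ($B = \left(-5\right) 0 = 0$)
$\left(H + B\right)^{2} = \left(- \frac{141}{2} + 0\right)^{2} = \left(- \frac{141}{2}\right)^{2} = \frac{19881}{4}$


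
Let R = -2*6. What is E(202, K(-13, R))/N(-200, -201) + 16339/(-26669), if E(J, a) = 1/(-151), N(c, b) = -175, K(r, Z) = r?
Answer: -431731406/704728325 ≈ -0.61262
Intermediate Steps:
R = -12
E(J, a) = -1/151
E(202, K(-13, R))/N(-200, -201) + 16339/(-26669) = -1/151/(-175) + 16339/(-26669) = -1/151*(-1/175) + 16339*(-1/26669) = 1/26425 - 16339/26669 = -431731406/704728325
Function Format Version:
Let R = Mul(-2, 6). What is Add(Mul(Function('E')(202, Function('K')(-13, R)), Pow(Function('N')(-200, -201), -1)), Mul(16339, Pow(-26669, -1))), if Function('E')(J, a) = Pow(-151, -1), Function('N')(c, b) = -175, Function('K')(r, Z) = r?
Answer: Rational(-431731406, 704728325) ≈ -0.61262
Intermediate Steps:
R = -12
Function('E')(J, a) = Rational(-1, 151)
Add(Mul(Function('E')(202, Function('K')(-13, R)), Pow(Function('N')(-200, -201), -1)), Mul(16339, Pow(-26669, -1))) = Add(Mul(Rational(-1, 151), Pow(-175, -1)), Mul(16339, Pow(-26669, -1))) = Add(Mul(Rational(-1, 151), Rational(-1, 175)), Mul(16339, Rational(-1, 26669))) = Add(Rational(1, 26425), Rational(-16339, 26669)) = Rational(-431731406, 704728325)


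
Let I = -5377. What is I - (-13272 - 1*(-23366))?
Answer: -15471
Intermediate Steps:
I - (-13272 - 1*(-23366)) = -5377 - (-13272 - 1*(-23366)) = -5377 - (-13272 + 23366) = -5377 - 1*10094 = -5377 - 10094 = -15471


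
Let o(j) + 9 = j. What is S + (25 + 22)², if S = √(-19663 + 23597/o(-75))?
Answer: 2209 + I*√717981/6 ≈ 2209.0 + 141.22*I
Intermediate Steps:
o(j) = -9 + j
S = I*√717981/6 (S = √(-19663 + 23597/(-9 - 75)) = √(-19663 + 23597/(-84)) = √(-19663 + 23597*(-1/84)) = √(-19663 - 3371/12) = √(-239327/12) = I*√717981/6 ≈ 141.22*I)
S + (25 + 22)² = I*√717981/6 + (25 + 22)² = I*√717981/6 + 47² = I*√717981/6 + 2209 = 2209 + I*√717981/6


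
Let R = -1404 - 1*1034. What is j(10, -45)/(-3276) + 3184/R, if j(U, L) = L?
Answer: -573393/443716 ≈ -1.2923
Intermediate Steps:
R = -2438 (R = -1404 - 1034 = -2438)
j(10, -45)/(-3276) + 3184/R = -45/(-3276) + 3184/(-2438) = -45*(-1/3276) + 3184*(-1/2438) = 5/364 - 1592/1219 = -573393/443716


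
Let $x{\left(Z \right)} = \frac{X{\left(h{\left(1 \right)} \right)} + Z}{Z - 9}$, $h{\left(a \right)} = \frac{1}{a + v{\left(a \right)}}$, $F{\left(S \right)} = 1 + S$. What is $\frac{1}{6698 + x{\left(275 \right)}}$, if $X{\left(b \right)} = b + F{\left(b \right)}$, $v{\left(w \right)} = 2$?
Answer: $\frac{399}{2672917} \approx 0.00014928$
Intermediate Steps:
$h{\left(a \right)} = \frac{1}{2 + a}$ ($h{\left(a \right)} = \frac{1}{a + 2} = \frac{1}{2 + a}$)
$X{\left(b \right)} = 1 + 2 b$ ($X{\left(b \right)} = b + \left(1 + b\right) = 1 + 2 b$)
$x{\left(Z \right)} = \frac{\frac{5}{3} + Z}{-9 + Z}$ ($x{\left(Z \right)} = \frac{\left(1 + \frac{2}{2 + 1}\right) + Z}{Z - 9} = \frac{\left(1 + \frac{2}{3}\right) + Z}{-9 + Z} = \frac{\frac{5}{3} + Z}{-9 + Z}$)
$\frac{1}{6698 + x{\left(275 \right)}} = \frac{1}{6698 + \frac{\frac{5}{3} + 275}{-9 + 275}} = \frac{1}{6698 + \frac{1}{266} \cdot \frac{830}{3}} = \frac{1}{6698 + \frac{415}{399}} = \frac{1}{\frac{2672917}{399}} = \frac{399}{2672917}$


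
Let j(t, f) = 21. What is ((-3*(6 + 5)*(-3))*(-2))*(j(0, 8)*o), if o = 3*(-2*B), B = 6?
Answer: 149688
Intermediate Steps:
o = -36 (o = 3*(-2*6) = 3*(-12) = -36)
((-3*(6 + 5)*(-3))*(-2))*(j(0, 8)*o) = ((-3*(6 + 5)*(-3))*(-2))*(21*(-36)) = ((-3*11*(-3))*(-2))*(-756) = (-33*(-3)*(-2))*(-756) = (99*(-2))*(-756) = -198*(-756) = 149688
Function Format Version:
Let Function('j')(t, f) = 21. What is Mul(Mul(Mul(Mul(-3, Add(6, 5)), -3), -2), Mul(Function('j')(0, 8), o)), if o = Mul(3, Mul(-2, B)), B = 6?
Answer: 149688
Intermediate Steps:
o = -36 (o = Mul(3, Mul(-2, 6)) = Mul(3, -12) = -36)
Mul(Mul(Mul(Mul(-3, Add(6, 5)), -3), -2), Mul(Function('j')(0, 8), o)) = Mul(Mul(Mul(Mul(-3, Add(6, 5)), -3), -2), Mul(21, -36)) = Mul(Mul(Mul(Mul(-3, 11), -3), -2), -756) = Mul(Mul(Mul(-33, -3), -2), -756) = Mul(Mul(99, -2), -756) = Mul(-198, -756) = 149688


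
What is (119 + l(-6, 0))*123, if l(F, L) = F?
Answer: 13899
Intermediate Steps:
(119 + l(-6, 0))*123 = (119 - 6)*123 = 113*123 = 13899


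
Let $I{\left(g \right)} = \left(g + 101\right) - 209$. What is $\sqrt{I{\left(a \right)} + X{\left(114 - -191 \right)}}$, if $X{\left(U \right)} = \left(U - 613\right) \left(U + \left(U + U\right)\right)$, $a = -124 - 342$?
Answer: $i \sqrt{282394} \approx 531.41 i$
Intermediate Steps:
$a = -466$ ($a = -124 - 342 = -466$)
$X{\left(U \right)} = 3 U \left(-613 + U\right)$ ($X{\left(U \right)} = \left(-613 + U\right) \left(U + 2 U\right) = \left(-613 + U\right) 3 U = 3 U \left(-613 + U\right)$)
$I{\left(g \right)} = -108 + g$ ($I{\left(g \right)} = \left(101 + g\right) - 209 = -108 + g$)
$\sqrt{I{\left(a \right)} + X{\left(114 - -191 \right)}} = \sqrt{\left(-108 - 466\right) + 3 \left(114 - -191\right) \left(-613 + \left(114 - -191\right)\right)} = \sqrt{-574 + 3 \left(114 + 191\right) \left(-613 + \left(114 + 191\right)\right)} = \sqrt{-574 + 3 \cdot 305 \left(-613 + 305\right)} = \sqrt{-574 + 3 \cdot 305 \left(-308\right)} = \sqrt{-574 - 281820} = \sqrt{-282394} = i \sqrt{282394}$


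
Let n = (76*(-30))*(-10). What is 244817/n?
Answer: 244817/22800 ≈ 10.738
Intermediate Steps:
n = 22800 (n = -2280*(-10) = 22800)
244817/n = 244817/22800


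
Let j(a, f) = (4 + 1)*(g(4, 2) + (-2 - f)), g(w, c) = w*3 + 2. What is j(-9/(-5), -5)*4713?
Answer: 400605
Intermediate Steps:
g(w, c) = 2 + 3*w (g(w, c) = 3*w + 2 = 2 + 3*w)
j(a, f) = 60 - 5*f (j(a, f) = (4 + 1)*((2 + 3*4) + (-2 - f)) = 5*((2 + 12) + (-2 - f)) = 5*(14 + (-2 - f)) = 5*(12 - f) = 60 - 5*f)
j(-9/(-5), -5)*4713 = (60 - 5*(-5))*4713 = (60 + 25)*4713 = 85*4713 = 400605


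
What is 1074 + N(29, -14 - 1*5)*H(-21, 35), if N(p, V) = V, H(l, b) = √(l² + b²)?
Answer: 1074 - 133*√34 ≈ 298.48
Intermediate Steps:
H(l, b) = √(b² + l²)
1074 + N(29, -14 - 1*5)*H(-21, 35) = 1074 + (-14 - 1*5)*√(35² + (-21)²) = 1074 + (-14 - 5)*√(1225 + 441) = 1074 - 133*√34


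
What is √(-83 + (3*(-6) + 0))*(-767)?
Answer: -767*I*√101 ≈ -7708.3*I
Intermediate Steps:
√(-83 + (3*(-6) + 0))*(-767) = √(-83 + (-18 + 0))*(-767) = √(-83 - 18)*(-767) = √(-101)*(-767) = (I*√101)*(-767) = -767*I*√101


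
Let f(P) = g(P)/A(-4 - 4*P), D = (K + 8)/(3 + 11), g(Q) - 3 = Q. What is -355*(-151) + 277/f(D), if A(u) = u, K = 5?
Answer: 2918359/55 ≈ 53061.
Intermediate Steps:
g(Q) = 3 + Q
D = 13/14 (D = (5 + 8)/(3 + 11) = 13/14 ≈ 0.92857)
f(P) = (3 + P)/(-4 - 4*P)
-355*(-151) + 277/f(D) = -355*(-151) + 277/(((-3 - 1*13/14)/(4*(1 + 13/14)))) = 53605 + 277/(((-3 - 13/14)/(4*(27/14)))) = 53605 + 277/(((1/4)*(14/27)*(-55/14))) = 53605 + 277/(-55/108) = 53605 + 277*(-108/55) = 53605 - 29916/55 = 2918359/55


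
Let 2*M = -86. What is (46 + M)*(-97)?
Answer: -291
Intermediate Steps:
M = -43 (M = (½)*(-86) = -43)
(46 + M)*(-97) = (46 - 43)*(-97) = 3*(-97) = -291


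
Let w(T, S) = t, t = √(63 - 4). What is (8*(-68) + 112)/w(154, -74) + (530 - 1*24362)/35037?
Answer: -2648/3893 - 432*√59/59 ≈ -56.922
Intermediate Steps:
t = √59 ≈ 7.6811
w(T, S) = √59
(8*(-68) + 112)/w(154, -74) + (530 - 1*24362)/35037 = (8*(-68) + 112)/(√59) + (530 - 1*24362)/35037 = (-544 + 112)*(√59/59) + (530 - 24362)*(1/35037) = -432*√59/59 - 23832*1/35037 = -432*√59/59 - 2648/3893 = -2648/3893 - 432*√59/59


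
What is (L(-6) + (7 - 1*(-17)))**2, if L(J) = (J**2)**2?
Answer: 1742400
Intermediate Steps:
L(J) = J**4
(L(-6) + (7 - 1*(-17)))**2 = ((-6)**4 + (7 - 1*(-17)))**2 = (1296 + (7 + 17))**2 = (1296 + 24)**2 = 1320**2 = 1742400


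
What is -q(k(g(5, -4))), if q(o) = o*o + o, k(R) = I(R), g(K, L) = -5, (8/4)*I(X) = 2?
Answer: -2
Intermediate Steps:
I(X) = 1 (I(X) = (½)*2 = 1)
k(R) = 1
q(o) = o + o² (q(o) = o² + o = o + o²)
-q(k(g(5, -4))) = -(1 + 1) = -2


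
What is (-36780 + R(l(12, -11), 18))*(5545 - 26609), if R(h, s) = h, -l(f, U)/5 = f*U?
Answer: 760831680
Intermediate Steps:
l(f, U) = -5*U*f (l(f, U) = -5*f*U = -5*U*f)
(-36780 + R(l(12, -11), 18))*(5545 - 26609) = (-36780 - 5*(-11)*12)*(5545 - 26609) = (-36780 + 660)*(-21064) = -36120*(-21064) = 760831680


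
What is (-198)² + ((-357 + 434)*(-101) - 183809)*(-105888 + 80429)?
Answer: 4877627178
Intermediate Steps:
(-198)² + ((-357 + 434)*(-101) - 183809)*(-105888 + 80429) = 39204 + (77*(-101) - 183809)*(-25459) = 39204 + (-7777 - 183809)*(-25459) = 39204 - 191586*(-25459) = 39204 + 4877587974 = 4877627178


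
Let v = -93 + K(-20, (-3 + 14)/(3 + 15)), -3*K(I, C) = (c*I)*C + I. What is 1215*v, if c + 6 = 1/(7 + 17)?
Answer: -537555/4 ≈ -1.3439e+5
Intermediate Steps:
c = -143/24 (c = -6 + 1/(7 + 17) = -6 + 1/24 = -143/24 ≈ -5.9583)
K(I, C) = -I/3 + 143*C*I/72 (K(I, C) = -((-143*I/24)*C + I)/3 = -(-143*C*I/24 + I)/3 = -(I - 143*C*I/24)/3 = -I/3 + 143*C*I/72)
v = -35837/324 (v = -93 + (1/72)*(-20)*(-24 + 143*((-3 + 14)/(3 + 15))) = -93 + (1/72)*(-20)*(-24 + 143*(11/18)) = -93 + (1/72)*(-20)*(-24 + 1573/18) = -93 + (1/72)*(-20)*(1141/18) = -93 - 5705/324 = -35837/324 ≈ -110.61)
1215*v = 1215*(-35837/324) = -537555/4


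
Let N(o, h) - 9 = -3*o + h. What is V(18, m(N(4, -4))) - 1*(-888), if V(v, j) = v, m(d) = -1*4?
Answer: 906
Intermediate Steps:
N(o, h) = 9 + h - 3*o (N(o, h) = 9 + (-3*o + h) = 9 + (h - 3*o) = 9 + h - 3*o)
m(d) = -4
V(18, m(N(4, -4))) - 1*(-888) = 18 - 1*(-888) = 18 + 888 = 906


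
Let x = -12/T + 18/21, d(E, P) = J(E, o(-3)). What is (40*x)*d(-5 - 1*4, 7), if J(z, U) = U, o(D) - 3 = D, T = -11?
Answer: 0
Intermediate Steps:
o(D) = 3 + D
d(E, P) = 0 (d(E, P) = 3 - 3 = 0)
x = 150/77 (x = -12/(-11) + 18/21 = -12*(-1/11) + 18*(1/21) = 12/11 + 6/7 = 150/77 ≈ 1.9481)
(40*x)*d(-5 - 1*4, 7) = (40*(150/77))*0 = (6000/77)*0 = 0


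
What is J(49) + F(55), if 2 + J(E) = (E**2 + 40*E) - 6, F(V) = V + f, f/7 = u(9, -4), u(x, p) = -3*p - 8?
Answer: 4436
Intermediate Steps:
u(x, p) = -8 - 3*p
f = 28 (f = 7*(-8 - 3*(-4)) = 7*(-8 + 12) = 7*4 = 28)
F(V) = 28 + V (F(V) = V + 28 = 28 + V)
J(E) = -8 + E**2 + 40*E (J(E) = -2 + ((E**2 + 40*E) - 6) = -2 + (-6 + E**2 + 40*E) = -8 + E**2 + 40*E)
J(49) + F(55) = (-8 + 49**2 + 40*49) + (28 + 55) = (-8 + 2401 + 1960) + 83 = 4353 + 83 = 4436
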